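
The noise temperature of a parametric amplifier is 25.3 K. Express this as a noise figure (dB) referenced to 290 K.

0.363 dB

F = 1 + T_e/T₀ = 1 + 25.3/290 = 1.08724
NF = 10 log₁₀(1.08724) = 0.363 dB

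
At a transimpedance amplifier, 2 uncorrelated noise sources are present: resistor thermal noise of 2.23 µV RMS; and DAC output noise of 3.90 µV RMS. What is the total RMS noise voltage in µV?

4.49 µV

Uncorrelated sources add in power (mean-square): V_tot = √(ΣV_i²)
V_tot = √[(2.23×10⁻⁶)² + (3.90×10⁻⁶)²] = 4.49×10⁻⁶ V = 4.49 µV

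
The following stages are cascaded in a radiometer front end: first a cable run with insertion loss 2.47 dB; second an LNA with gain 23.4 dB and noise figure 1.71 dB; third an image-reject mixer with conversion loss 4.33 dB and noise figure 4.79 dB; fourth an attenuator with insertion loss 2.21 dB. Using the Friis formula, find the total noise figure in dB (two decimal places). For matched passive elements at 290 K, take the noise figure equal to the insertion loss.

4.23 dB

Convert to linear (a loss of L dB is a gain of −L dB): F_i = 10^(NF_i/10), G_i = 10^(G_i,dB/10)
  Stage 1: F_1 = 10^(2.47/10) = 1.766, G_1 = 10^(−2.47/10) = 0.5662
  Stage 2: F_2 = 10^(1.71/10) = 1.483, G_2 = 10^(23.4/10) = 218.8
  Stage 3: F_3 = 10^(4.79/10) = 3.013, G_3 = 10^(−4.33/10) = 0.3690
  Stage 4: F_4 = 10^(2.21/10) = 1.663, G_4 = 10^(−2.21/10) = 0.6012
Friis cascade:
  F = 1.766 + (1.483 − 1)/0.5662 + (3.013 − 1)/123.9 + (1.663 − 1)/45.71 = 2.649
NF = 10 log₁₀(2.649) = 4.23 dB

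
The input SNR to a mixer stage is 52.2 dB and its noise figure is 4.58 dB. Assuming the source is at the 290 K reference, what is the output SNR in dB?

By definition F = SNR_in/SNR_out, so in dB: SNR_out = SNR_in − NF
SNR_out = 52.2 − 4.58 = 47.62 dB

47.62 dB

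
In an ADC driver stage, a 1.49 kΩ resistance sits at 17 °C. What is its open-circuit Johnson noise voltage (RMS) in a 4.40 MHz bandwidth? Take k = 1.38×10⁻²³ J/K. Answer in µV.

T = 17 °C + 273.15 = 290.15 K
V_n = √(4kTRB)
4kTRB = 4 × 1.38×10⁻²³ × 290.15 × 1.49×10³ × 4.40×10⁶ = 1.05×10⁻¹⁰ V²
V_n = √(1.05×10⁻¹⁰) = 1.02×10⁻⁵ V = 10.2 µV

10.2 µV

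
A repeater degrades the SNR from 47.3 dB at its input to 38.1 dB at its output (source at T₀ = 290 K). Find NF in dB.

NF (dB) = SNR_in(dB) − SNR_out(dB) when the source is at T₀
NF = 47.3 − 38.1 = 9.2 dB

9.2 dB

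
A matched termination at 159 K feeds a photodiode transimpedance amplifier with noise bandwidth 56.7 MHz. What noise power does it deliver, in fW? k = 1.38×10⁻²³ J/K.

124 fW

P_n = kTB = 1.38×10⁻²³ × 159 × 5.67×10⁷ = 1.24×10⁻¹³ W = 124 fW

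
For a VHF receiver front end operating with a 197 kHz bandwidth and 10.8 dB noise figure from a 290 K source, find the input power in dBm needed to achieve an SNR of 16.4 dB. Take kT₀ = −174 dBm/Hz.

Sensitivity = −174 + 10 log₁₀(B) + NF + SNR_min
= −174 + 52.94 + 10.8 + 16.4
= −93.86 dBm → −93.9 dBm

−93.9 dBm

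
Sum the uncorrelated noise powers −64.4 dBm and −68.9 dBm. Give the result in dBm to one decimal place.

−63.1 dBm

Convert to linear, add, convert back:
P₁ = 3.63×10⁻¹⁰ W, P₂ = 1.29×10⁻¹⁰ W
P_tot = 4.92×10⁻¹⁰ W → 10 log₁₀(P_tot / 10⁻³) = −63.1 dBm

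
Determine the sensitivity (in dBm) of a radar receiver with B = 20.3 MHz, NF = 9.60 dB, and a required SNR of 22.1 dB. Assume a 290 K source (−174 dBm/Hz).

−69.2 dBm

Sensitivity = −174 + 10 log₁₀(B) + NF + SNR_min
= −174 + 73.07 + 9.60 + 22.1
= −69.23 dBm → −69.2 dBm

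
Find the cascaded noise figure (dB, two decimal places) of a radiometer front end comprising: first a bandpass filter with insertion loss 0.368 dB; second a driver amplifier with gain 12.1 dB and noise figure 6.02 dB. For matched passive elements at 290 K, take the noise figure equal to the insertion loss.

Convert to linear (a loss of L dB is a gain of −L dB): F_i = 10^(NF_i/10), G_i = 10^(G_i,dB/10)
  Stage 1: F_1 = 10^(0.368/10) = 1.088, G_1 = 10^(−0.368/10) = 0.9188
  Stage 2: F_2 = 10^(6.02/10) = 3.999, G_2 = 10^(12.1/10) = 16.22
Friis cascade:
  F = 1.088 + (3.999 − 1)/0.9188 = 4.353
NF = 10 log₁₀(4.353) = 6.39 dB

6.39 dB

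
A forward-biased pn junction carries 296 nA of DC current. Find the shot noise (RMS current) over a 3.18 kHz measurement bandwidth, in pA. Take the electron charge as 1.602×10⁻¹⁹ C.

17.4 pA

I_n = √(2qI·B)
2qI·B = 2 × 1.602×10⁻¹⁹ × 2.96×10⁻⁷ × 3.18×10³ = 3.02×10⁻²² A²
I_n = √(3.02×10⁻²²) = 1.74×10⁻¹¹ A = 17.4 pA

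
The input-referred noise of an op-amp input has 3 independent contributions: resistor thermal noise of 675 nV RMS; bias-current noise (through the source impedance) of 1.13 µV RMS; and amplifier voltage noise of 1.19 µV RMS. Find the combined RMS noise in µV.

Uncorrelated sources add in power (mean-square): V_tot = √(ΣV_i²)
V_tot = √[(6.75×10⁻⁷)² + (1.13×10⁻⁶)² + (1.19×10⁻⁶)²] = 1.77×10⁻⁶ V = 1.77 µV

1.77 µV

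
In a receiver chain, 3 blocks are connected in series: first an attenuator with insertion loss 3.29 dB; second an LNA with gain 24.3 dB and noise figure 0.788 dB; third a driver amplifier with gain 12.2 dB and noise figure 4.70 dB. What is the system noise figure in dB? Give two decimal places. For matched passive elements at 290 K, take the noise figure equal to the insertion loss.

4.10 dB

Convert to linear (a loss of L dB is a gain of −L dB): F_i = 10^(NF_i/10), G_i = 10^(G_i,dB/10)
  Stage 1: F_1 = 10^(3.29/10) = 2.133, G_1 = 10^(−3.29/10) = 0.4688
  Stage 2: F_2 = 10^(0.788/10) = 1.199, G_2 = 10^(24.3/10) = 269.2
  Stage 3: F_3 = 10^(4.70/10) = 2.951, G_3 = 10^(12.2/10) = 16.60
Friis cascade:
  F = 2.133 + (1.199 − 1)/0.4688 + (2.951 − 1)/126.2 = 2.573
NF = 10 log₁₀(2.573) = 4.10 dB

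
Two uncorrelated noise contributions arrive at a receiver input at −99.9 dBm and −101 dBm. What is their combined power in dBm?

Convert to linear, add, convert back:
P₁ = 1.02×10⁻¹³ W, P₂ = 7.94×10⁻¹⁴ W
P_tot = 1.82×10⁻¹³ W → 10 log₁₀(P_tot / 10⁻³) = −97.4 dBm

−97.4 dBm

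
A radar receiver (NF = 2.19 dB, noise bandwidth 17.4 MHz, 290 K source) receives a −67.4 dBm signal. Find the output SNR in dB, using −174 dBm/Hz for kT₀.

Noise floor: N = −174 + 10 log₁₀(B) + NF
10 log₁₀(1.74×10⁷) = 72.41 dB
N = −174 + 72.41 + 2.19 = −99.40 dBm
SNR = P_sig − N = −67.4 − (−99.40) = 32.00 dB → 32.0 dB

32.0 dB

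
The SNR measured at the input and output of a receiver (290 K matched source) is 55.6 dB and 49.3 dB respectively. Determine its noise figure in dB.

NF (dB) = SNR_in(dB) − SNR_out(dB) when the source is at T₀
NF = 55.6 − 49.3 = 6.3 dB

6.3 dB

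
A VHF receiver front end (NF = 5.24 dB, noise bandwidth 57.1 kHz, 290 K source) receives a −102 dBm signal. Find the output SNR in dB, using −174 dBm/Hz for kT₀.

19.2 dB

Noise floor: N = −174 + 10 log₁₀(B) + NF
10 log₁₀(5.71×10⁴) = 47.57 dB
N = −174 + 47.57 + 5.24 = −121.19 dBm
SNR = P_sig − N = −102 − (−121.19) = 19.19 dB → 19.2 dB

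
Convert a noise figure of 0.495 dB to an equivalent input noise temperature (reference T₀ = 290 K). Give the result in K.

35.0 K

F = 10^(0.495/10) = 1.12073
T_e = (F − 1)·T₀ = (1.12073 − 1) × 290 = 35.0 K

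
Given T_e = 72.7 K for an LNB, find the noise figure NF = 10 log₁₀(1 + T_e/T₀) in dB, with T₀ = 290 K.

F = 1 + T_e/T₀ = 1 + 72.7/290 = 1.25069
NF = 10 log₁₀(1.25069) = 0.971 dB

0.971 dB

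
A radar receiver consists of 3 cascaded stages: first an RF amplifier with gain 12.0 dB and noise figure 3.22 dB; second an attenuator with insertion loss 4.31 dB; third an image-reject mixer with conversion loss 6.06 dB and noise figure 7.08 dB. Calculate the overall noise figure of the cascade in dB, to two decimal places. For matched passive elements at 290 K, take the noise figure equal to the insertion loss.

Convert to linear (a loss of L dB is a gain of −L dB): F_i = 10^(NF_i/10), G_i = 10^(G_i,dB/10)
  Stage 1: F_1 = 10^(3.22/10) = 2.099, G_1 = 10^(12.0/10) = 15.85
  Stage 2: F_2 = 10^(4.31/10) = 2.698, G_2 = 10^(−4.31/10) = 0.3707
  Stage 3: F_3 = 10^(7.08/10) = 5.105, G_3 = 10^(−6.06/10) = 0.2477
Friis cascade:
  F = 2.099 + (2.698 − 1)/15.85 + (5.105 − 1)/5.875 = 2.905
NF = 10 log₁₀(2.905) = 4.63 dB

4.63 dB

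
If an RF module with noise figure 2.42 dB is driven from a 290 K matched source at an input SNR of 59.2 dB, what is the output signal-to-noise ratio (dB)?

By definition F = SNR_in/SNR_out, so in dB: SNR_out = SNR_in − NF
SNR_out = 59.2 − 2.42 = 56.78 dB

56.78 dB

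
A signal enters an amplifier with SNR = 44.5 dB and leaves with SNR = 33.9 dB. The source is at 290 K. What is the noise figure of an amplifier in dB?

NF (dB) = SNR_in(dB) − SNR_out(dB) when the source is at T₀
NF = 44.5 − 33.9 = 10.6 dB

10.6 dB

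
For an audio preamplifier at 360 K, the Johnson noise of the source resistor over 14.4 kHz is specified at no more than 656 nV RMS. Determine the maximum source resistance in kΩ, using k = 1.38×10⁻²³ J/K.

1.50 kΩ

Johnson–Nyquist: V_n = √(4kTRB) ⇒ R = V_n² / (4kTB)
4kTB = 4 × 1.38×10⁻²³ × 360 × 1.44×10⁴ = 2.86×10⁻¹⁶
R = (6.56×10⁻⁷)² / 2.86×10⁻¹⁶ = 1.50×10³ Ω = 1.50 kΩ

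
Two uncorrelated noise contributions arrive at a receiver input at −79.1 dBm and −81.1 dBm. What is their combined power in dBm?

−77.0 dBm

Convert to linear, add, convert back:
P₁ = 1.23×10⁻¹¹ W, P₂ = 7.76×10⁻¹² W
P_tot = 2.01×10⁻¹¹ W → 10 log₁₀(P_tot / 10⁻³) = −77.0 dBm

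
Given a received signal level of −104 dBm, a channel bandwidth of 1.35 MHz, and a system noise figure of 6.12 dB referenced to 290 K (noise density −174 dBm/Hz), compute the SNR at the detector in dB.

Noise floor: N = −174 + 10 log₁₀(B) + NF
10 log₁₀(1.35×10⁶) = 61.3 dB
N = −174 + 61.3 + 6.12 = −106.58 dBm
SNR = P_sig − N = −104 − (−106.58) = 2.58 dB → 2.6 dB

2.6 dB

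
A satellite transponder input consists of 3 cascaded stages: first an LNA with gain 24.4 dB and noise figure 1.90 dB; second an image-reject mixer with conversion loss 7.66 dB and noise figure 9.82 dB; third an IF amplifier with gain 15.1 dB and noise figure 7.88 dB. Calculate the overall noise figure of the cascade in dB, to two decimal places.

2.28 dB

Convert to linear (a loss of L dB is a gain of −L dB): F_i = 10^(NF_i/10), G_i = 10^(G_i,dB/10)
  Stage 1: F_1 = 10^(1.90/10) = 1.549, G_1 = 10^(24.4/10) = 275.4
  Stage 2: F_2 = 10^(9.82/10) = 9.594, G_2 = 10^(−7.66/10) = 0.1714
  Stage 3: F_3 = 10^(7.88/10) = 6.138, G_3 = 10^(15.1/10) = 32.36
Friis cascade:
  F = 1.549 + (9.594 − 1)/275.4 + (6.138 − 1)/47.21 = 1.689
NF = 10 log₁₀(1.689) = 2.28 dB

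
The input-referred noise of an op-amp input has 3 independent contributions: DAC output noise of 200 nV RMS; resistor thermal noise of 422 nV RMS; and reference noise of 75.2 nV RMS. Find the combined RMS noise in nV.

473 nV

Uncorrelated sources add in power (mean-square): V_tot = √(ΣV_i²)
V_tot = √[(2.00×10⁻⁷)² + (4.22×10⁻⁷)² + (7.52×10⁻⁸)²] = 4.73×10⁻⁷ V = 473 nV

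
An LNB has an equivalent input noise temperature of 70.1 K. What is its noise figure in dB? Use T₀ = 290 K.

0.940 dB

F = 1 + T_e/T₀ = 1 + 70.1/290 = 1.24172
NF = 10 log₁₀(1.24172) = 0.940 dB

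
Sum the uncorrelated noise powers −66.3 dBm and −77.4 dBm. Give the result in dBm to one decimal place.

−66.0 dBm

Convert to linear, add, convert back:
P₁ = 2.34×10⁻¹⁰ W, P₂ = 1.82×10⁻¹¹ W
P_tot = 2.53×10⁻¹⁰ W → 10 log₁₀(P_tot / 10⁻³) = −66.0 dBm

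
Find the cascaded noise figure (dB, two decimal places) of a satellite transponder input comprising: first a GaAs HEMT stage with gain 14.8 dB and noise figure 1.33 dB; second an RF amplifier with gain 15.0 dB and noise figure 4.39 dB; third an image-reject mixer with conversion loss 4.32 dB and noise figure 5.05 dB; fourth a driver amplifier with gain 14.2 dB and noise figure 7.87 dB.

1.56 dB

Convert to linear (a loss of L dB is a gain of −L dB): F_i = 10^(NF_i/10), G_i = 10^(G_i,dB/10)
  Stage 1: F_1 = 10^(1.33/10) = 1.358, G_1 = 10^(14.8/10) = 30.20
  Stage 2: F_2 = 10^(4.39/10) = 2.748, G_2 = 10^(15.0/10) = 31.62
  Stage 3: F_3 = 10^(5.05/10) = 3.199, G_3 = 10^(−4.32/10) = 0.3698
  Stage 4: F_4 = 10^(7.87/10) = 6.124, G_4 = 10^(14.2/10) = 26.30
Friis cascade:
  F = 1.358 + (2.748 − 1)/30.20 + (3.199 − 1)/955.0 + (6.124 − 1)/353.2 = 1.433
NF = 10 log₁₀(1.433) = 1.56 dB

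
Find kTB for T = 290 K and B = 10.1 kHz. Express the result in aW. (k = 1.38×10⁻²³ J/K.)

P_n = kTB = 1.38×10⁻²³ × 290 × 1.01×10⁴ = 4.04×10⁻¹⁷ W = 40.4 aW

40.4 aW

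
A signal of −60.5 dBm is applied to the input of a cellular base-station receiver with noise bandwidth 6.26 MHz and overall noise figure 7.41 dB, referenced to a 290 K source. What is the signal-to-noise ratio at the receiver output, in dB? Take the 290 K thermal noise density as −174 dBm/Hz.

Noise floor: N = −174 + 10 log₁₀(B) + NF
10 log₁₀(6.26×10⁶) = 67.97 dB
N = −174 + 67.97 + 7.41 = −98.62 dBm
SNR = P_sig − N = −60.5 − (−98.62) = 38.12 dB → 38.1 dB

38.1 dB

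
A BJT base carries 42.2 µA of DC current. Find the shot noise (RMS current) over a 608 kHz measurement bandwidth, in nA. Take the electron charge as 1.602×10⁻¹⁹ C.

2.87 nA

I_n = √(2qI·B)
2qI·B = 2 × 1.602×10⁻¹⁹ × 4.22×10⁻⁵ × 6.08×10⁵ = 8.22×10⁻¹⁸ A²
I_n = √(8.22×10⁻¹⁸) = 2.87×10⁻⁹ A = 2.87 nA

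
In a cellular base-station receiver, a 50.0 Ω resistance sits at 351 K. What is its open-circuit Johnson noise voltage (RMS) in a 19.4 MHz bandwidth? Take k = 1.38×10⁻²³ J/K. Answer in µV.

4.34 µV

V_n = √(4kTRB)
4kTRB = 4 × 1.38×10⁻²³ × 351 × 5.00×10¹ × 1.94×10⁷ = 1.88×10⁻¹¹ V²
V_n = √(1.88×10⁻¹¹) = 4.34×10⁻⁶ V = 4.34 µV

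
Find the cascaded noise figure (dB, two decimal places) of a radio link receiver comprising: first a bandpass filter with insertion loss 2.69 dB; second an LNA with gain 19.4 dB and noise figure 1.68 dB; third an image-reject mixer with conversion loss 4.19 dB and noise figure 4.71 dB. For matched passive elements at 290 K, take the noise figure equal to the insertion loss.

Convert to linear (a loss of L dB is a gain of −L dB): F_i = 10^(NF_i/10), G_i = 10^(G_i,dB/10)
  Stage 1: F_1 = 10^(2.69/10) = 1.858, G_1 = 10^(−2.69/10) = 0.5383
  Stage 2: F_2 = 10^(1.68/10) = 1.472, G_2 = 10^(19.4/10) = 87.10
  Stage 3: F_3 = 10^(4.71/10) = 2.958, G_3 = 10^(−4.19/10) = 0.3811
Friis cascade:
  F = 1.858 + (1.472 − 1)/0.5383 + (2.958 − 1)/46.88 = 2.777
NF = 10 log₁₀(2.777) = 4.44 dB

4.44 dB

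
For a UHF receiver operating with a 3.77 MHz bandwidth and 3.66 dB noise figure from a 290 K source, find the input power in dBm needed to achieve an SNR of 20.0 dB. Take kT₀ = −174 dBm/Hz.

Sensitivity = −174 + 10 log₁₀(B) + NF + SNR_min
= −174 + 65.76 + 3.66 + 20.0
= −84.58 dBm → −84.6 dBm

−84.6 dBm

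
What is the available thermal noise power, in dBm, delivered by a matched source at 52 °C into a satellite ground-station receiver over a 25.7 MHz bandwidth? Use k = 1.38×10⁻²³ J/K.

T = 52 °C + 273.15 = 325.15 K
P_n = kTB = 1.38×10⁻²³ × 325.15 × 2.57×10⁷ = 1.15×10⁻¹³ W
In dBm: 10 log₁₀(1.15×10⁻¹³ / 10⁻³) = −99.4 dBm

−99.4 dBm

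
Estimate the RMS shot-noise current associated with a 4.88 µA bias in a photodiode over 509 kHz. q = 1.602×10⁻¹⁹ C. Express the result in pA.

I_n = √(2qI·B)
2qI·B = 2 × 1.602×10⁻¹⁹ × 4.88×10⁻⁶ × 5.09×10⁵ = 7.96×10⁻¹⁹ A²
I_n = √(7.96×10⁻¹⁹) = 8.92×10⁻¹⁰ A = 892 pA

892 pA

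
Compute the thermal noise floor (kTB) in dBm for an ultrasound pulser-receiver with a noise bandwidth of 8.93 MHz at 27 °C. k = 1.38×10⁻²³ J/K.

−104.3 dBm

T = 27 °C + 273.15 = 300.15 K
P_n = kTB = 1.38×10⁻²³ × 300.15 × 8.93×10⁶ = 3.70×10⁻¹⁴ W
In dBm: 10 log₁₀(3.70×10⁻¹⁴ / 10⁻³) = −104.3 dBm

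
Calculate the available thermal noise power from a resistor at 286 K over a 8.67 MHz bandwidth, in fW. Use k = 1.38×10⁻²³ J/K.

P_n = kTB = 1.38×10⁻²³ × 286 × 8.67×10⁶ = 3.42×10⁻¹⁴ W = 34.2 fW

34.2 fW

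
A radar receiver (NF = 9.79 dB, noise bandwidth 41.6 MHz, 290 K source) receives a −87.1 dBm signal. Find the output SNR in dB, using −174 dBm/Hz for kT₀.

Noise floor: N = −174 + 10 log₁₀(B) + NF
10 log₁₀(4.16×10⁷) = 76.19 dB
N = −174 + 76.19 + 9.79 = −88.02 dBm
SNR = P_sig − N = −87.1 − (−88.02) = 0.92 dB → 0.9 dB

0.9 dB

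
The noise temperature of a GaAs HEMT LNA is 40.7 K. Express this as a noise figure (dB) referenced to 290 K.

F = 1 + T_e/T₀ = 1 + 40.7/290 = 1.14034
NF = 10 log₁₀(1.14034) = 0.570 dB

0.570 dB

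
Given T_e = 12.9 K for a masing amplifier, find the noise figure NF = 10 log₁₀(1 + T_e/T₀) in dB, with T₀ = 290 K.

F = 1 + T_e/T₀ = 1 + 12.9/290 = 1.04448
NF = 10 log₁₀(1.04448) = 0.189 dB

0.189 dB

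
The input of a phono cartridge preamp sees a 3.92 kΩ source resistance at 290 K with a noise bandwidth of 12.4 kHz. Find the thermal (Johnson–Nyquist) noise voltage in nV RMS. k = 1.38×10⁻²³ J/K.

V_n = √(4kTRB)
4kTRB = 4 × 1.38×10⁻²³ × 290 × 3.92×10³ × 1.24×10⁴ = 7.78×10⁻¹³ V²
V_n = √(7.78×10⁻¹³) = 8.82×10⁻⁷ V = 882 nV

882 nV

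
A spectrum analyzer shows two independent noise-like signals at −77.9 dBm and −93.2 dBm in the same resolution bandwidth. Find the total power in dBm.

Convert to linear, add, convert back:
P₁ = 1.62×10⁻¹¹ W, P₂ = 4.79×10⁻¹³ W
P_tot = 1.67×10⁻¹¹ W → 10 log₁₀(P_tot / 10⁻³) = −77.8 dBm

−77.8 dBm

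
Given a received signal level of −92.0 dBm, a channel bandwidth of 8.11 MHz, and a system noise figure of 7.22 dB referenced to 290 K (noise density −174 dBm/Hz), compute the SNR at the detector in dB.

Noise floor: N = −174 + 10 log₁₀(B) + NF
10 log₁₀(8.11×10⁶) = 69.09 dB
N = −174 + 69.09 + 7.22 = −97.69 dBm
SNR = P_sig − N = −92.0 − (−97.69) = 5.69 dB → 5.7 dB

5.7 dB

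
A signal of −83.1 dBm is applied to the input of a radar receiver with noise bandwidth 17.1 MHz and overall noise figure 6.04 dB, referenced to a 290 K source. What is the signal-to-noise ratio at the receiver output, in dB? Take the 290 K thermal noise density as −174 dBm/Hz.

12.5 dB

Noise floor: N = −174 + 10 log₁₀(B) + NF
10 log₁₀(1.71×10⁷) = 72.33 dB
N = −174 + 72.33 + 6.04 = −95.63 dBm
SNR = P_sig − N = −83.1 − (−95.63) = 12.53 dB → 12.5 dB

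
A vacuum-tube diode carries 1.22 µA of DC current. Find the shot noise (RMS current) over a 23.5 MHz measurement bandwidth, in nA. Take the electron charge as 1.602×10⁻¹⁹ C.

3.03 nA

I_n = √(2qI·B)
2qI·B = 2 × 1.602×10⁻¹⁹ × 1.22×10⁻⁶ × 2.35×10⁷ = 9.19×10⁻¹⁸ A²
I_n = √(9.19×10⁻¹⁸) = 3.03×10⁻⁹ A = 3.03 nA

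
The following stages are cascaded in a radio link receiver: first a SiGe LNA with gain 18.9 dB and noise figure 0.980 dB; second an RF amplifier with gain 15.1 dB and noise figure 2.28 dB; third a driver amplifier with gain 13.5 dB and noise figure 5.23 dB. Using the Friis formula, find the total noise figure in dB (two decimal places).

1.01 dB

Convert to linear (a loss of L dB is a gain of −L dB): F_i = 10^(NF_i/10), G_i = 10^(G_i,dB/10)
  Stage 1: F_1 = 10^(0.980/10) = 1.253, G_1 = 10^(18.9/10) = 77.62
  Stage 2: F_2 = 10^(2.28/10) = 1.690, G_2 = 10^(15.1/10) = 32.36
  Stage 3: F_3 = 10^(5.23/10) = 3.334, G_3 = 10^(13.5/10) = 22.39
Friis cascade:
  F = 1.253 + (1.690 − 1)/77.62 + (3.334 − 1)/2512 = 1.263
NF = 10 log₁₀(1.263) = 1.01 dB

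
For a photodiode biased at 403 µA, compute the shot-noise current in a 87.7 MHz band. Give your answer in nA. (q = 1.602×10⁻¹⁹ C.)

I_n = √(2qI·B)
2qI·B = 2 × 1.602×10⁻¹⁹ × 4.03×10⁻⁴ × 8.77×10⁷ = 1.13×10⁻¹⁴ A²
I_n = √(1.13×10⁻¹⁴) = 1.06×10⁻⁷ A = 106 nA

106 nA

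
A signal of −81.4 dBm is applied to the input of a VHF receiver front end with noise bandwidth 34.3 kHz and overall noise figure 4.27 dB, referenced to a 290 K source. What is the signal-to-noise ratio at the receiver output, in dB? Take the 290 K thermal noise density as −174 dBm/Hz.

Noise floor: N = −174 + 10 log₁₀(B) + NF
10 log₁₀(3.43×10⁴) = 45.35 dB
N = −174 + 45.35 + 4.27 = −124.38 dBm
SNR = P_sig − N = −81.4 − (−124.38) = 42.98 dB → 43.0 dB

43.0 dB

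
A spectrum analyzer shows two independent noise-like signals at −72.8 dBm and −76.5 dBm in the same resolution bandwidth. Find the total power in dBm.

−71.3 dBm

Convert to linear, add, convert back:
P₁ = 5.25×10⁻¹¹ W, P₂ = 2.24×10⁻¹¹ W
P_tot = 7.49×10⁻¹¹ W → 10 log₁₀(P_tot / 10⁻³) = −71.3 dBm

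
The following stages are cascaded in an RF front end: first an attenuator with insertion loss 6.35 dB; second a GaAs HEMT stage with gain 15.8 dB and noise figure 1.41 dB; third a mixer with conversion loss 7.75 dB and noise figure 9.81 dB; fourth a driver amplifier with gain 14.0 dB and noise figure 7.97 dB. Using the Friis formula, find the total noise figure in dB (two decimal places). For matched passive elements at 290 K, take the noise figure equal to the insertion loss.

10.21 dB

Convert to linear (a loss of L dB is a gain of −L dB): F_i = 10^(NF_i/10), G_i = 10^(G_i,dB/10)
  Stage 1: F_1 = 10^(6.35/10) = 4.315, G_1 = 10^(−6.35/10) = 0.2317
  Stage 2: F_2 = 10^(1.41/10) = 1.384, G_2 = 10^(15.8/10) = 38.02
  Stage 3: F_3 = 10^(9.81/10) = 9.572, G_3 = 10^(−7.75/10) = 0.1679
  Stage 4: F_4 = 10^(7.97/10) = 6.266, G_4 = 10^(14.0/10) = 25.12
Friis cascade:
  F = 4.315 + (1.384 − 1)/0.2317 + (9.572 − 1)/8.810 + (6.266 − 1)/1.479 = 10.50
NF = 10 log₁₀(10.50) = 10.21 dB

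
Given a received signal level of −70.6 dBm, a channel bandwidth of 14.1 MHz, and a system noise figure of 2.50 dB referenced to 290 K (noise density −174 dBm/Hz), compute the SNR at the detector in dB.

29.4 dB

Noise floor: N = −174 + 10 log₁₀(B) + NF
10 log₁₀(1.41×10⁷) = 71.49 dB
N = −174 + 71.49 + 2.50 = −100.01 dBm
SNR = P_sig − N = −70.6 − (−100.01) = 29.41 dB → 29.4 dB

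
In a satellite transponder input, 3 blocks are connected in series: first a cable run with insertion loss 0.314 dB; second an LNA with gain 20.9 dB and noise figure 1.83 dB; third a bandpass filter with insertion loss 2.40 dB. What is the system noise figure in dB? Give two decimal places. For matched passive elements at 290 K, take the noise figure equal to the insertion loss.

2.16 dB

Convert to linear (a loss of L dB is a gain of −L dB): F_i = 10^(NF_i/10), G_i = 10^(G_i,dB/10)
  Stage 1: F_1 = 10^(0.314/10) = 1.075, G_1 = 10^(−0.314/10) = 0.9303
  Stage 2: F_2 = 10^(1.83/10) = 1.524, G_2 = 10^(20.9/10) = 123.0
  Stage 3: F_3 = 10^(2.40/10) = 1.738, G_3 = 10^(−2.40/10) = 0.5754
Friis cascade:
  F = 1.075 + (1.524 − 1)/0.9303 + (1.738 − 1)/114.4 = 1.645
NF = 10 log₁₀(1.645) = 2.16 dB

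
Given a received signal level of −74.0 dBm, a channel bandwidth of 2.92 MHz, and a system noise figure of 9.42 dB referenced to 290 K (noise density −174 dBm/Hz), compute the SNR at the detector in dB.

Noise floor: N = −174 + 10 log₁₀(B) + NF
10 log₁₀(2.92×10⁶) = 64.65 dB
N = −174 + 64.65 + 9.42 = −99.93 dBm
SNR = P_sig − N = −74.0 − (−99.93) = 25.93 dB → 25.9 dB

25.9 dB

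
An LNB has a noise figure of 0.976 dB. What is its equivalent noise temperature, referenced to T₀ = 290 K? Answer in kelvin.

73.1 K

F = 10^(0.976/10) = 1.25199
T_e = (F − 1)·T₀ = (1.25199 − 1) × 290 = 73.1 K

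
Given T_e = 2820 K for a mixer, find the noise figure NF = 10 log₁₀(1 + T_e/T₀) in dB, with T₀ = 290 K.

F = 1 + T_e/T₀ = 1 + 2820/290 = 10.7241
NF = 10 log₁₀(10.7241) = 10.30 dB

10.30 dB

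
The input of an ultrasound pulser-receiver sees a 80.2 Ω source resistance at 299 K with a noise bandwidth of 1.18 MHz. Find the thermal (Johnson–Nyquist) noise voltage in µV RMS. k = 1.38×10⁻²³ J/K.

1.25 µV

V_n = √(4kTRB)
4kTRB = 4 × 1.38×10⁻²³ × 299 × 8.02×10¹ × 1.18×10⁶ = 1.56×10⁻¹² V²
V_n = √(1.56×10⁻¹²) = 1.25×10⁻⁶ V = 1.25 µV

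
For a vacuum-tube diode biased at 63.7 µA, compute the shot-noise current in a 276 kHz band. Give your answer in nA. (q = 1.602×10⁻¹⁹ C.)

I_n = √(2qI·B)
2qI·B = 2 × 1.602×10⁻¹⁹ × 6.37×10⁻⁵ × 2.76×10⁵ = 5.63×10⁻¹⁸ A²
I_n = √(5.63×10⁻¹⁸) = 2.37×10⁻⁹ A = 2.37 nA

2.37 nA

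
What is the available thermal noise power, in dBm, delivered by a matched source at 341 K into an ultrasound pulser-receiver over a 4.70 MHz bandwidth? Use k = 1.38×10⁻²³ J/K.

P_n = kTB = 1.38×10⁻²³ × 341 × 4.70×10⁶ = 2.21×10⁻¹⁴ W
In dBm: 10 log₁₀(2.21×10⁻¹⁴ / 10⁻³) = −106.6 dBm

−106.6 dBm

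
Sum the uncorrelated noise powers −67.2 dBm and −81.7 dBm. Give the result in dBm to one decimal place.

Convert to linear, add, convert back:
P₁ = 1.91×10⁻¹⁰ W, P₂ = 6.76×10⁻¹² W
P_tot = 1.97×10⁻¹⁰ W → 10 log₁₀(P_tot / 10⁻³) = −67.0 dBm

−67.0 dBm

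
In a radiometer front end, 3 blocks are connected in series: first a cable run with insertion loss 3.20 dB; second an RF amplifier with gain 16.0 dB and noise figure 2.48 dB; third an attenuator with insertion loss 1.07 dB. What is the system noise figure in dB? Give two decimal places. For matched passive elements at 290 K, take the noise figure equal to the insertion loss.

5.70 dB

Convert to linear (a loss of L dB is a gain of −L dB): F_i = 10^(NF_i/10), G_i = 10^(G_i,dB/10)
  Stage 1: F_1 = 10^(3.20/10) = 2.089, G_1 = 10^(−3.20/10) = 0.4786
  Stage 2: F_2 = 10^(2.48/10) = 1.770, G_2 = 10^(16.0/10) = 39.81
  Stage 3: F_3 = 10^(1.07/10) = 1.279, G_3 = 10^(−1.07/10) = 0.7816
Friis cascade:
  F = 2.089 + (1.770 − 1)/0.4786 + (1.279 − 1)/19.05 = 3.713
NF = 10 log₁₀(3.713) = 5.70 dB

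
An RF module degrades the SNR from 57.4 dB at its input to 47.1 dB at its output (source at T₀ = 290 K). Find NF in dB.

NF (dB) = SNR_in(dB) − SNR_out(dB) when the source is at T₀
NF = 57.4 − 47.1 = 10.3 dB

10.3 dB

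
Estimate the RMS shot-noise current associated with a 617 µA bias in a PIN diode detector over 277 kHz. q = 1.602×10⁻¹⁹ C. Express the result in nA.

I_n = √(2qI·B)
2qI·B = 2 × 1.602×10⁻¹⁹ × 6.17×10⁻⁴ × 2.77×10⁵ = 5.48×10⁻¹⁷ A²
I_n = √(5.48×10⁻¹⁷) = 7.40×10⁻⁹ A = 7.40 nA

7.40 nA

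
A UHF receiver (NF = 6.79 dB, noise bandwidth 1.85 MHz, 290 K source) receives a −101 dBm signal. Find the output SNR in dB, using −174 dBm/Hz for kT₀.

Noise floor: N = −174 + 10 log₁₀(B) + NF
10 log₁₀(1.85×10⁶) = 62.67 dB
N = −174 + 62.67 + 6.79 = −104.54 dBm
SNR = P_sig − N = −101 − (−104.54) = 3.54 dB → 3.5 dB

3.5 dB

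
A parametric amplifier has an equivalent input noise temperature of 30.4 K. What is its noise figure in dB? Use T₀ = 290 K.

0.433 dB

F = 1 + T_e/T₀ = 1 + 30.4/290 = 1.10483
NF = 10 log₁₀(1.10483) = 0.433 dB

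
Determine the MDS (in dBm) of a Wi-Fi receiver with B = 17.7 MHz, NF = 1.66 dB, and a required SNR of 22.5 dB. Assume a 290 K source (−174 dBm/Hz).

−77.4 dBm

Sensitivity = −174 + 10 log₁₀(B) + NF + SNR_min
= −174 + 72.48 + 1.66 + 22.5
= −77.36 dBm → −77.4 dBm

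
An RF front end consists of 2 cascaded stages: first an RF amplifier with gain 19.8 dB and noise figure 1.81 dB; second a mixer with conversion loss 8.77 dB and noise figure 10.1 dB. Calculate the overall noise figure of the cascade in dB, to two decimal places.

Convert to linear (a loss of L dB is a gain of −L dB): F_i = 10^(NF_i/10), G_i = 10^(G_i,dB/10)
  Stage 1: F_1 = 10^(1.81/10) = 1.517, G_1 = 10^(19.8/10) = 95.50
  Stage 2: F_2 = 10^(10.1/10) = 10.23, G_2 = 10^(−8.77/10) = 0.1327
Friis cascade:
  F = 1.517 + (10.23 − 1)/95.50 = 1.614
NF = 10 log₁₀(1.614) = 2.08 dB

2.08 dB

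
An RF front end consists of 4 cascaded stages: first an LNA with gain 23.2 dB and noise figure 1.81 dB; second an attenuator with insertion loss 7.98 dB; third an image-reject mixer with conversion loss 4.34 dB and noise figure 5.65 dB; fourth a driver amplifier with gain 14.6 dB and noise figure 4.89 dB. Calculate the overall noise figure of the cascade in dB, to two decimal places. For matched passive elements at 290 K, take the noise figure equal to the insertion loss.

2.54 dB

Convert to linear (a loss of L dB is a gain of −L dB): F_i = 10^(NF_i/10), G_i = 10^(G_i,dB/10)
  Stage 1: F_1 = 10^(1.81/10) = 1.517, G_1 = 10^(23.2/10) = 208.9
  Stage 2: F_2 = 10^(7.98/10) = 6.281, G_2 = 10^(−7.98/10) = 0.1592
  Stage 3: F_3 = 10^(5.65/10) = 3.673, G_3 = 10^(−4.34/10) = 0.3681
  Stage 4: F_4 = 10^(4.89/10) = 3.083, G_4 = 10^(14.6/10) = 28.84
Friis cascade:
  F = 1.517 + (6.281 − 1)/208.9 + (3.673 − 1)/33.27 + (3.083 − 1)/12.25 = 1.793
NF = 10 log₁₀(1.793) = 2.54 dB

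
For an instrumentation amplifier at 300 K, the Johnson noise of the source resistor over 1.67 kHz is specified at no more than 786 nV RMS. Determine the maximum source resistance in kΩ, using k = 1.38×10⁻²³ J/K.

22.3 kΩ

Johnson–Nyquist: V_n = √(4kTRB) ⇒ R = V_n² / (4kTB)
4kTB = 4 × 1.38×10⁻²³ × 300 × 1.67×10³ = 2.77×10⁻¹⁷
R = (7.86×10⁻⁷)² / 2.77×10⁻¹⁷ = 2.23×10⁴ Ω = 22.3 kΩ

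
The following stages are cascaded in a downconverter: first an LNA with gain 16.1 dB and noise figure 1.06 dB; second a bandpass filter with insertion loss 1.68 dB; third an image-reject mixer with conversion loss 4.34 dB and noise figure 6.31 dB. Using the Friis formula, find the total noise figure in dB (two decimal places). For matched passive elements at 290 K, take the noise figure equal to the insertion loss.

Convert to linear (a loss of L dB is a gain of −L dB): F_i = 10^(NF_i/10), G_i = 10^(G_i,dB/10)
  Stage 1: F_1 = 10^(1.06/10) = 1.276, G_1 = 10^(16.1/10) = 40.74
  Stage 2: F_2 = 10^(1.68/10) = 1.472, G_2 = 10^(−1.68/10) = 0.6792
  Stage 3: F_3 = 10^(6.31/10) = 4.276, G_3 = 10^(−4.34/10) = 0.3681
Friis cascade:
  F = 1.276 + (1.472 − 1)/40.74 + (4.276 − 1)/27.67 = 1.406
NF = 10 log₁₀(1.406) = 1.48 dB

1.48 dB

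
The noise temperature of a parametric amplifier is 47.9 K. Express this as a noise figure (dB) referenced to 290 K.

0.664 dB

F = 1 + T_e/T₀ = 1 + 47.9/290 = 1.16517
NF = 10 log₁₀(1.16517) = 0.664 dB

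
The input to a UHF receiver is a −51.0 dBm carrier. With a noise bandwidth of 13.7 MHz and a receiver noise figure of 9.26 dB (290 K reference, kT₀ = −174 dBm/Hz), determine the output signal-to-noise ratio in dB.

Noise floor: N = −174 + 10 log₁₀(B) + NF
10 log₁₀(1.37×10⁷) = 71.37 dB
N = −174 + 71.37 + 9.26 = −93.37 dBm
SNR = P_sig − N = −51.0 − (−93.37) = 42.37 dB → 42.4 dB

42.4 dB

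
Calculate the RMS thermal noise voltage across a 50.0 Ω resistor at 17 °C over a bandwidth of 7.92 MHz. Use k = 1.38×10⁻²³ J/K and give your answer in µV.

2.52 µV

T = 17 °C + 273.15 = 290.15 K
V_n = √(4kTRB)
4kTRB = 4 × 1.38×10⁻²³ × 290.15 × 5.00×10¹ × 7.92×10⁶ = 6.34×10⁻¹² V²
V_n = √(6.34×10⁻¹²) = 2.52×10⁻⁶ V = 2.52 µV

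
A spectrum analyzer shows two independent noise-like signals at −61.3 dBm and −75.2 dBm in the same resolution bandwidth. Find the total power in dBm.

−61.1 dBm

Convert to linear, add, convert back:
P₁ = 7.41×10⁻¹⁰ W, P₂ = 3.02×10⁻¹¹ W
P_tot = 7.72×10⁻¹⁰ W → 10 log₁₀(P_tot / 10⁻³) = −61.1 dBm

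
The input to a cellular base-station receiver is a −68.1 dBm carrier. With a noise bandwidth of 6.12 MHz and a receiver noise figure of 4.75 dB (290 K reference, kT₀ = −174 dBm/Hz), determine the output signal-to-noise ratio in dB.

33.3 dB

Noise floor: N = −174 + 10 log₁₀(B) + NF
10 log₁₀(6.12×10⁶) = 67.87 dB
N = −174 + 67.87 + 4.75 = −101.38 dBm
SNR = P_sig − N = −68.1 − (−101.38) = 33.28 dB → 33.3 dB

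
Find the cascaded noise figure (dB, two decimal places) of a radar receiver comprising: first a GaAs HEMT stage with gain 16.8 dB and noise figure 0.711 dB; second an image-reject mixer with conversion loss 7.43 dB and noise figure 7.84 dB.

Convert to linear (a loss of L dB is a gain of −L dB): F_i = 10^(NF_i/10), G_i = 10^(G_i,dB/10)
  Stage 1: F_1 = 10^(0.711/10) = 1.178, G_1 = 10^(16.8/10) = 47.86
  Stage 2: F_2 = 10^(7.84/10) = 6.081, G_2 = 10^(−7.43/10) = 0.1807
Friis cascade:
  F = 1.178 + (6.081 − 1)/47.86 = 1.284
NF = 10 log₁₀(1.284) = 1.09 dB

1.09 dB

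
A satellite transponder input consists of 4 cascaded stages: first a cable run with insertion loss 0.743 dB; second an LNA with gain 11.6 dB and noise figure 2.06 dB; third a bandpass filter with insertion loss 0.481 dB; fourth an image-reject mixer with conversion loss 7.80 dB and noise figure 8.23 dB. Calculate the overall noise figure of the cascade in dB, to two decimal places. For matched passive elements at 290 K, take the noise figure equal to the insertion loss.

Convert to linear (a loss of L dB is a gain of −L dB): F_i = 10^(NF_i/10), G_i = 10^(G_i,dB/10)
  Stage 1: F_1 = 10^(0.743/10) = 1.187, G_1 = 10^(−0.743/10) = 0.8428
  Stage 2: F_2 = 10^(2.06/10) = 1.607, G_2 = 10^(11.6/10) = 14.45
  Stage 3: F_3 = 10^(0.481/10) = 1.117, G_3 = 10^(−0.481/10) = 0.8952
  Stage 4: F_4 = 10^(8.23/10) = 6.653, G_4 = 10^(−7.80/10) = 0.1660
Friis cascade:
  F = 1.187 + (1.607 − 1)/0.8428 + (1.117 − 1)/12.18 + (6.653 − 1)/10.90 = 2.435
NF = 10 log₁₀(2.435) = 3.86 dB

3.86 dB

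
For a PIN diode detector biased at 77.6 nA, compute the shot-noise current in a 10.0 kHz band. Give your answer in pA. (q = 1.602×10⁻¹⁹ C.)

15.8 pA

I_n = √(2qI·B)
2qI·B = 2 × 1.602×10⁻¹⁹ × 7.76×10⁻⁸ × 1.00×10⁴ = 2.49×10⁻²² A²
I_n = √(2.49×10⁻²²) = 1.58×10⁻¹¹ A = 15.8 pA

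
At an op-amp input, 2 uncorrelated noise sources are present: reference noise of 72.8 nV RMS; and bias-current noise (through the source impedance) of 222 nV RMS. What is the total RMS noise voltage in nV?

234 nV

Uncorrelated sources add in power (mean-square): V_tot = √(ΣV_i²)
V_tot = √[(7.28×10⁻⁸)² + (2.22×10⁻⁷)²] = 2.34×10⁻⁷ V = 234 nV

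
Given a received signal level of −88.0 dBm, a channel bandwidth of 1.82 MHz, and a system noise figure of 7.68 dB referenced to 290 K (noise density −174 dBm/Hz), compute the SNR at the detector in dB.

15.7 dB

Noise floor: N = −174 + 10 log₁₀(B) + NF
10 log₁₀(1.82×10⁶) = 62.6 dB
N = −174 + 62.6 + 7.68 = −103.72 dBm
SNR = P_sig − N = −88.0 − (−103.72) = 15.72 dB → 15.7 dB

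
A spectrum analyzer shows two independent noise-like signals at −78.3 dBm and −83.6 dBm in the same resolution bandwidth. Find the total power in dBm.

−77.2 dBm

Convert to linear, add, convert back:
P₁ = 1.48×10⁻¹¹ W, P₂ = 4.37×10⁻¹² W
P_tot = 1.92×10⁻¹¹ W → 10 log₁₀(P_tot / 10⁻³) = −77.2 dBm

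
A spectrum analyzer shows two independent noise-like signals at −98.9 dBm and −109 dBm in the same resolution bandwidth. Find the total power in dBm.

−98.5 dBm

Convert to linear, add, convert back:
P₁ = 1.29×10⁻¹³ W, P₂ = 1.26×10⁻¹⁴ W
P_tot = 1.41×10⁻¹³ W → 10 log₁₀(P_tot / 10⁻³) = −98.5 dBm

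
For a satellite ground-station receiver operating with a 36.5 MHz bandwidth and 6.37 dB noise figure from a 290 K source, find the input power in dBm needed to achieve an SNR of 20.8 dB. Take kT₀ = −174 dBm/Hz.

−71.2 dBm

Sensitivity = −174 + 10 log₁₀(B) + NF + SNR_min
= −174 + 75.62 + 6.37 + 20.8
= −71.21 dBm → −71.2 dBm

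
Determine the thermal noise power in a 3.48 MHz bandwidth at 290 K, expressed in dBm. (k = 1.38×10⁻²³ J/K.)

−108.6 dBm

P_n = kTB = 1.38×10⁻²³ × 290 × 3.48×10⁶ = 1.39×10⁻¹⁴ W
In dBm: 10 log₁₀(1.39×10⁻¹⁴ / 10⁻³) = −108.6 dBm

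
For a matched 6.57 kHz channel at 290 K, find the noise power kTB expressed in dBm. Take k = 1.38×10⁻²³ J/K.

P_n = kTB = 1.38×10⁻²³ × 290 × 6.57×10³ = 2.63×10⁻¹⁷ W
In dBm: 10 log₁₀(2.63×10⁻¹⁷ / 10⁻³) = −135.8 dBm

−135.8 dBm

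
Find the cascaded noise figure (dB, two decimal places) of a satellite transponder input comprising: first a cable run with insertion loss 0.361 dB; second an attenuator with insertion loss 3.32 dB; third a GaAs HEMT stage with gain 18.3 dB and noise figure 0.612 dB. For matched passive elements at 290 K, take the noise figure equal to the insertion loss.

Convert to linear (a loss of L dB is a gain of −L dB): F_i = 10^(NF_i/10), G_i = 10^(G_i,dB/10)
  Stage 1: F_1 = 10^(0.361/10) = 1.087, G_1 = 10^(−0.361/10) = 0.9202
  Stage 2: F_2 = 10^(3.32/10) = 2.148, G_2 = 10^(−3.32/10) = 0.4656
  Stage 3: F_3 = 10^(0.612/10) = 1.151, G_3 = 10^(18.3/10) = 67.61
Friis cascade:
  F = 1.087 + (2.148 − 1)/0.9202 + (1.151 − 1)/0.4284 = 2.687
NF = 10 log₁₀(2.687) = 4.29 dB

4.29 dB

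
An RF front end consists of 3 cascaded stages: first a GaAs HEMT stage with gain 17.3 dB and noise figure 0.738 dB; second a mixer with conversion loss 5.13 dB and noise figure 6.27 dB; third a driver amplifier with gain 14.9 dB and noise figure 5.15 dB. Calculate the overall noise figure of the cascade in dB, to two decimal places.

Convert to linear (a loss of L dB is a gain of −L dB): F_i = 10^(NF_i/10), G_i = 10^(G_i,dB/10)
  Stage 1: F_1 = 10^(0.738/10) = 1.185, G_1 = 10^(17.3/10) = 53.70
  Stage 2: F_2 = 10^(6.27/10) = 4.236, G_2 = 10^(−5.13/10) = 0.3069
  Stage 3: F_3 = 10^(5.15/10) = 3.273, G_3 = 10^(14.9/10) = 30.90
Friis cascade:
  F = 1.185 + (4.236 − 1)/53.70 + (3.273 − 1)/16.48 = 1.383
NF = 10 log₁₀(1.383) = 1.41 dB

1.41 dB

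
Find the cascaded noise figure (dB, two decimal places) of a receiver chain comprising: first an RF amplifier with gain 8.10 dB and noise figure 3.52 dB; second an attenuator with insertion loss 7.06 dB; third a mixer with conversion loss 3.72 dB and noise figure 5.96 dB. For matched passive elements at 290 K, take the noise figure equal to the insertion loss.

7.16 dB

Convert to linear (a loss of L dB is a gain of −L dB): F_i = 10^(NF_i/10), G_i = 10^(G_i,dB/10)
  Stage 1: F_1 = 10^(3.52/10) = 2.249, G_1 = 10^(8.10/10) = 6.457
  Stage 2: F_2 = 10^(7.06/10) = 5.082, G_2 = 10^(−7.06/10) = 0.1968
  Stage 3: F_3 = 10^(5.96/10) = 3.945, G_3 = 10^(−3.72/10) = 0.4246
Friis cascade:
  F = 2.249 + (5.082 − 1)/6.457 + (3.945 − 1)/1.271 = 5.199
NF = 10 log₁₀(5.199) = 7.16 dB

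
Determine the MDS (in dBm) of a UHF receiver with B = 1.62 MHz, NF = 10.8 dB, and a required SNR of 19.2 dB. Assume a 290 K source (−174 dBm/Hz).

Sensitivity = −174 + 10 log₁₀(B) + NF + SNR_min
= −174 + 62.1 + 10.8 + 19.2
= −81.9 dBm → −81.9 dBm

−81.9 dBm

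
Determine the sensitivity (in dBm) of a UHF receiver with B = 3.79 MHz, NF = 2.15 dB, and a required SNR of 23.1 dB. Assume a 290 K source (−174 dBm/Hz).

Sensitivity = −174 + 10 log₁₀(B) + NF + SNR_min
= −174 + 65.79 + 2.15 + 23.1
= −82.96 dBm → −83.0 dBm

−83.0 dBm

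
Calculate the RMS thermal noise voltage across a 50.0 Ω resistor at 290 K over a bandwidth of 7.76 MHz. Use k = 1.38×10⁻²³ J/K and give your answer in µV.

V_n = √(4kTRB)
4kTRB = 4 × 1.38×10⁻²³ × 290 × 5.00×10¹ × 7.76×10⁶ = 6.21×10⁻¹² V²
V_n = √(6.21×10⁻¹²) = 2.49×10⁻⁶ V = 2.49 µV

2.49 µV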